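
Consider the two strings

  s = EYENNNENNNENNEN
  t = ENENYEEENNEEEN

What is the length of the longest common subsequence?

Match E at s[1]=t[3], Y at s[2]=t[5], E at s[3]=t[8], N at s[5]=t[9], N at s[6]=t[10], E at s[7]=t[11], E at s[11]=t[12], E at s[14]=t[13], N at s[15]=t[14] — 9 characters in the same relative order in both. dp[15][14] = 9 confirms this is the maximum.

9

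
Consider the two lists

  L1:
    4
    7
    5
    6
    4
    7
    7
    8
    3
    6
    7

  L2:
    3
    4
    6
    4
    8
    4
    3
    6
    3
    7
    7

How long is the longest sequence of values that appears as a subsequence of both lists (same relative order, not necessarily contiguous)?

7

One common subsequence of length 7: 4 [1,2]; then 6 [4,3]; then 4 [5,4]; then 8 [8,5]; then 3 [9,7]; then 6 [10,8]; then 7 [11,11]. Since dp[11][11] = 7, nothing longer is possible.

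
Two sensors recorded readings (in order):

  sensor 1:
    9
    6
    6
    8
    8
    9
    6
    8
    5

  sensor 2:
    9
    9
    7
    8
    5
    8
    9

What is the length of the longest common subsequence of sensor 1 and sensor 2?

Pick 9 [1,2] → 8 [4,4] → 8 [5,6] → 9 [6,7]; all 4 values appear in both, in order, and the DP table's final entry dp[9][7] is also 4, so no common subsequence is longer.

4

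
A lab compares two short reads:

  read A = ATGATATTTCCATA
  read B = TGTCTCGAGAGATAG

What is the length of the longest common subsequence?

Taking T at read A[2]=read B[1], G at read A[3]=read B[2], T at read A[5]=read B[3], T at read A[9]=read B[5], C at read A[10]=read B[6], A at read A[12]=read B[12], T at read A[13]=read B[13], A at read A[14]=read B[14] gives a common subsequence of length 8. Since dp[14][15] = 8, nothing longer is possible.

8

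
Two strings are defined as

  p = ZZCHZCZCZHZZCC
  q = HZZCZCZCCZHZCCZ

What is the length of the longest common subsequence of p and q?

12

Match Z (p #1, q #2), Z (p #2, q #3), C (p #3, q #4), Z (p #5, q #5), C (p #6, q #6), Z (p #7, q #7), C (p #8, q #9), Z (p #9, q #10), H (p #10, q #11), Z (p #12, q #12), C (p #13, q #13), C (p #14, q #14) — 12 characters in the same relative order in both. dp[14][15] = 12 confirms this is the maximum.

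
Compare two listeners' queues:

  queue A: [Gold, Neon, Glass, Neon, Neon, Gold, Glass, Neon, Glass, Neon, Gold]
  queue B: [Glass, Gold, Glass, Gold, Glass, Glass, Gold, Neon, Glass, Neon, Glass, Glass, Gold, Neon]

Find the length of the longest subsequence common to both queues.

8

Taking Gold [1,2], then Glass [3,3], then Gold [6,4], then Glass [7,6], then Neon [8,8], then Glass [9,9], then Neon [10,10], then Gold [11,13] gives a common subsequence of length 8, and the DP table's final entry dp[11][14] is also 8, so no common subsequence is longer.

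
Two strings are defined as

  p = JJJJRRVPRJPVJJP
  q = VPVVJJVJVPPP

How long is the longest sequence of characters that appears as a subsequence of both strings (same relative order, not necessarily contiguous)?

7

One common subsequence of length 7: J (p #1, q #5); then J (p #2, q #6); then J (p #4, q #8); then V (p #7, q #9); then P (p #8, q #10); then P (p #11, q #11); then P (p #15, q #12). Since dp[15][12] = 7, nothing longer is possible.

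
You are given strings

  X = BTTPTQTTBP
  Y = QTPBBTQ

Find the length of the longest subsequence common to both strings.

Match T [3,2]; then P [4,3]; then T [5,6]; then Q [6,7] — 4 characters in the same relative order in both. Since dp[10][7] = 4, nothing longer is possible.

4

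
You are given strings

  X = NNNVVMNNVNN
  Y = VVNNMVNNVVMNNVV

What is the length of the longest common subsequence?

Pick N at X[1]=Y[4] → N at X[2]=Y[7] → N at X[3]=Y[8] → V at X[4]=Y[9] → V at X[5]=Y[10] → M at X[6]=Y[11] → N at X[7]=Y[12] → N at X[8]=Y[13] → V at X[9]=Y[15]; all 9 characters appear in both, in order. The LCS DP gives dp[11][15] = 9, so this is optimal.

9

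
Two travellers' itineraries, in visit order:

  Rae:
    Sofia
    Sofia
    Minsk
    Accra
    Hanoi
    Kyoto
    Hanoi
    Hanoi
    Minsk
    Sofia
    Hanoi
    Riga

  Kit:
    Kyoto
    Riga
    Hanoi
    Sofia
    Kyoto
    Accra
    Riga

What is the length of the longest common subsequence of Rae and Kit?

Pick Kyoto at Rae[6]=Kit[1], then Hanoi at Rae[8]=Kit[3], then Sofia at Rae[10]=Kit[4], then Riga at Rae[12]=Kit[7]; all 4 stops appear in both, in order. dp[12][7] = 4 confirms this is the maximum.

4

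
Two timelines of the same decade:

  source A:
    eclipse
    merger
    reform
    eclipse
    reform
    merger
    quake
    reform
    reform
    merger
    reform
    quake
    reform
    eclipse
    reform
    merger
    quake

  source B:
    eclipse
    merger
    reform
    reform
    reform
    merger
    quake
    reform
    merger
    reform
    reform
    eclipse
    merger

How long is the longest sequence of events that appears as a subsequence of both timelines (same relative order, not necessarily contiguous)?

Match eclipse at source A[1]=source B[1] → merger at source A[2]=source B[2] → reform at source A[3]=source B[4] → reform at source A[5]=source B[5] → merger at source A[6]=source B[6] → quake at source A[7]=source B[7] → reform at source A[9]=source B[8] → merger at source A[10]=source B[9] → reform at source A[11]=source B[10] → reform at source A[13]=source B[11] → eclipse at source A[14]=source B[12] → merger at source A[16]=source B[13] — 12 events in the same relative order in both. dp[17][13] = 12 confirms this is the maximum.

12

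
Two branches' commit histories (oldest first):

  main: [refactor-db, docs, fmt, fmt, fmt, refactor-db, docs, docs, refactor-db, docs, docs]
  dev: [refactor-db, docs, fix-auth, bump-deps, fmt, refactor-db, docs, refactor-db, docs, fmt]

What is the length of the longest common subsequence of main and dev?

Pick refactor-db [1,1]; then docs [2,2]; then fmt [5,5]; then refactor-db [6,6]; then docs [8,7]; then refactor-db [9,8]; then docs [10,9]; all 7 commits appear in both, in order. dp[11][10] = 7 confirms this is the maximum.

7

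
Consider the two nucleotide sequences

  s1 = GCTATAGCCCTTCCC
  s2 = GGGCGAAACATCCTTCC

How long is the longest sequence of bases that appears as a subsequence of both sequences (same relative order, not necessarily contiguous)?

11

One common subsequence of length 11: G [1,3], then C [2,4], then A [4,7], then A [6,8], then C [8,9], then C [9,12], then C [10,13], then T [11,14], then T [12,15], then C [14,16], then C [15,17]. Since dp[15][17] = 11, nothing longer is possible.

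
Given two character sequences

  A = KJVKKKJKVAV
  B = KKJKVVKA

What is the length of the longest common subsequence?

Match K at A[5]=B[1], K at A[6]=B[2], J at A[7]=B[3], K at A[8]=B[4], V at A[9]=B[6], A at A[10]=B[8] — 6 characters in the same relative order in both, and the DP table's final entry dp[11][8] is also 6, so no common subsequence is longer.

6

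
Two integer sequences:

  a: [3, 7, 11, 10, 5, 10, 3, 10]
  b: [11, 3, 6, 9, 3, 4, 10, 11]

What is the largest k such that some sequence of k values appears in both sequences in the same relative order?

Pick 3 at a[1]=b[2]; then 3 at a[7]=b[5]; then 10 at a[8]=b[7]; all 3 values appear in both, in order. dp[8][8] = 3 confirms this is the maximum.

3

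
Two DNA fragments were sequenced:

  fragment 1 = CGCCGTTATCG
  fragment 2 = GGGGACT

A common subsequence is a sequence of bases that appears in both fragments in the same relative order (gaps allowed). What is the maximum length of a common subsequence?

4

Match G (fragment 1 #2, fragment 2 #3); then G (fragment 1 #5, fragment 2 #4); then A (fragment 1 #8, fragment 2 #5); then T (fragment 1 #9, fragment 2 #7) — 4 bases in the same relative order in both. Since dp[11][7] = 4, nothing longer is possible.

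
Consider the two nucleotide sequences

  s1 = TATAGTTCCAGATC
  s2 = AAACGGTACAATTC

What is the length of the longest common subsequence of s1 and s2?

One common subsequence of length 9: A (s1 #2, s2 #2), A (s1 #4, s2 #3), G (s1 #5, s2 #6), T (s1 #6, s2 #7), C (s1 #9, s2 #9), A (s1 #10, s2 #10), A (s1 #12, s2 #11), T (s1 #13, s2 #13), C (s1 #14, s2 #14), and the DP table's final entry dp[14][14] is also 9, so no common subsequence is longer.

9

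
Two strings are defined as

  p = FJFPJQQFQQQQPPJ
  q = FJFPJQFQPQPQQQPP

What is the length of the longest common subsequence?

13

One common subsequence of length 13: F (p #1, q #1); then J (p #2, q #2); then F (p #3, q #3); then P (p #4, q #4); then J (p #5, q #5); then Q (p #6, q #6); then Q (p #7, q #8); then Q (p #9, q #10); then Q (p #10, q #12); then Q (p #11, q #13); then Q (p #12, q #14); then P (p #13, q #15); then P (p #14, q #16). Since dp[15][16] = 13, nothing longer is possible.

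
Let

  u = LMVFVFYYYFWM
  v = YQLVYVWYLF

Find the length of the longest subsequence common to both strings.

5

Let dp[i][j] be the LCS length of the first i characters of u and the first j characters of v. dp[i][j] = dp[i-1][j-1]+1 when the i-th and j-th characters match, else max(dp[i-1][j], dp[i][j-1]).
    ·  Y  Q  L  V  Y  V  W  Y  L  F
 ·  0  0  0  0  0  0  0  0  0  0  0
 L  0  0  0  1  1  1  1  1  1  1  1
 M  0  0  0  1  1  1  1  1  1  1  1
 V  0  0  0  1  2  2  2  2  2  2  2
 F  0  0  0  1  2  2  2  2  2  2  3
 V  0  0  0  1  2  2  3  3  3  3  3
 F  0  0  0  1  2  2  3  3  3  3  4
 Y  0  1  1  1  2  3  3  3  4  4  4
 Y  0  1  1  1  2  3  3  3  4  4  4
 Y  0  1  1  1  2  3  3  3  4  4  4
 F  0  1  1  1  2  3  3  3  4  4  5
 W  0  1  1  1  2  3  3  4  4  4  5
 M  0  1  1  1  2  3  3  4  4  4  5
dp[12][10] = 5. One LCS (by backtracking along matches): LVVYF.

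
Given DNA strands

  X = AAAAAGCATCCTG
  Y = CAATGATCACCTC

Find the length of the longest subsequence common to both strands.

Pick A (X #1, Y #2), then A (X #2, Y #3), then A (X #3, Y #6), then C (X #7, Y #8), then A (X #8, Y #9), then C (X #10, Y #10), then C (X #11, Y #11), then T (X #12, Y #12); all 8 bases appear in both, in order. Since dp[13][13] = 8, nothing longer is possible.

8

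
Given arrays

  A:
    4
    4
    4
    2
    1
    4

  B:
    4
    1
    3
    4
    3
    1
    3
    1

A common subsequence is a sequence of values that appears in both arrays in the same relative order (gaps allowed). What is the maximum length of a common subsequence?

Let dp[i][j] be the LCS length of the first i values of A and the first j values of B. dp[i][j] = dp[i-1][j-1]+1 when the i-th and j-th values match, else max(dp[i-1][j], dp[i][j-1]).
    ·  4  1  3  4  3  1  3  1
 ·  0  0  0  0  0  0  0  0  0
 4  0  1  1  1  1  1  1  1  1
 4  0  1  1  1  2  2  2  2  2
 4  0  1  1  1  2  2  2  2  2
 2  0  1  1  1  2  2  2  2  2
 1  0  1  2  2  2  2  3  3  3
 4  0  1  2  2  3  3  3  3  3
dp[6][8] = 3. One LCS (by backtracking along matches): 4, 4, 1.

3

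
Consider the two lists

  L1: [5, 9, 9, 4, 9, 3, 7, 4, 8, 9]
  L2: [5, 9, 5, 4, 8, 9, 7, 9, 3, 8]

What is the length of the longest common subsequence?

6

One common subsequence of length 6: 5 at L1[1]=L2[1] → 9 at L1[2]=L2[2] → 9 at L1[3]=L2[6] → 9 at L1[5]=L2[8] → 3 at L1[6]=L2[9] → 8 at L1[9]=L2[10]. dp[10][10] = 6 confirms this is the maximum.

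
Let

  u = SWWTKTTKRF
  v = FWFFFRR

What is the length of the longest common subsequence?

Pick W (u #2, v #2), R (u #9, v #7); all 2 characters appear in both, in order. The LCS DP gives dp[10][7] = 2, so this is optimal.

2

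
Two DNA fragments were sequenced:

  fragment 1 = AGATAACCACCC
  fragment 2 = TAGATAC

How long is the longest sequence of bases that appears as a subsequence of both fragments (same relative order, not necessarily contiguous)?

6

Let dp[i][j] be the LCS length of the first i bases of fragment 1 and the first j bases of fragment 2. dp[i][j] = dp[i-1][j-1]+1 when the i-th and j-th bases match, else max(dp[i-1][j], dp[i][j-1]).
    ·  T  A  G  A  T  A  C
 ·  0  0  0  0  0  0  0  0
 A  0  0  1  1  1  1  1  1
 G  0  0  1  2  2  2  2  2
 A  0  0  1  2  3  3  3  3
 T  0  1  1  2  3  4  4  4
 A  0  1  2  2  3  4  5  5
 A  0  1  2  2  3  4  5  5
 C  0  1  2  2  3  4  5  6
 C  0  1  2  2  3  4  5  6
 A  0  1  2  2  3  4  5  6
 C  0  1  2  2  3  4  5  6
 C  0  1  2  2  3  4  5  6
 C  0  1  2  2  3  4  5  6
dp[12][7] = 6. One LCS (by backtracking along matches): AGATAC.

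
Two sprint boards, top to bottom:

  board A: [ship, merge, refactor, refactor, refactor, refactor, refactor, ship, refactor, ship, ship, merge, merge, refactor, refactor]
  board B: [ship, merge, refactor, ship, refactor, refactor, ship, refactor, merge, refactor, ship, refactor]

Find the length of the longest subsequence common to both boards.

10

Match ship (board A #1, board B #1), then merge (board A #2, board B #2), then refactor (board A #3, board B #3), then refactor (board A #6, board B #5), then refactor (board A #7, board B #6), then ship (board A #8, board B #7), then refactor (board A #9, board B #8), then merge (board A #13, board B #9), then refactor (board A #14, board B #10), then refactor (board A #15, board B #12) — 10 tasks in the same relative order in both. The LCS DP gives dp[15][12] = 10, so this is optimal.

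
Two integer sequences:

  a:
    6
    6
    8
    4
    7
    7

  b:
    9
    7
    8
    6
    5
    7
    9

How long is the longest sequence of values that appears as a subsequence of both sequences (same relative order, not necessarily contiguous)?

Taking 6 at a[1]=b[4]; then 7 at a[5]=b[6] gives a common subsequence of length 2, and the DP table's final entry dp[6][7] is also 2, so no common subsequence is longer.

2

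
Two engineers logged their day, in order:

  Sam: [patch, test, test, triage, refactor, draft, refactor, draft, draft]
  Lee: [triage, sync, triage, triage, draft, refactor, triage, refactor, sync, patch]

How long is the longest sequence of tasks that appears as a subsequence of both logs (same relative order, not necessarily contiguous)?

Pick triage at Sam[4]=Lee[4]; then refactor at Sam[5]=Lee[6]; then refactor at Sam[7]=Lee[8]; all 3 tasks appear in both, in order. The LCS DP gives dp[9][10] = 3, so this is optimal.

3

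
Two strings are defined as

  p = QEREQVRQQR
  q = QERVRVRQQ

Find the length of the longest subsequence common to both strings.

Taking Q [1,1] → E [2,2] → R [3,5] → V [6,6] → R [7,7] → Q [8,8] → Q [9,9] gives a common subsequence of length 7, and the DP table's final entry dp[10][9] is also 7, so no common subsequence is longer.

7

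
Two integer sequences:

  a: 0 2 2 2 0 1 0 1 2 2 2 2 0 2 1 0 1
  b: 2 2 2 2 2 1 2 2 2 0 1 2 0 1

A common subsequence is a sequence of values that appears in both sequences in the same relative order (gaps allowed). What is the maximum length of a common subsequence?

11

One common subsequence of length 11: 2 (a #2, b #3), 2 (a #3, b #4), 2 (a #4, b #5), 1 (a #8, b #6), 2 (a #10, b #7), 2 (a #11, b #8), 2 (a #12, b #9), 0 (a #13, b #10), 2 (a #14, b #12), 0 (a #16, b #13), 1 (a #17, b #14). Since dp[17][14] = 11, nothing longer is possible.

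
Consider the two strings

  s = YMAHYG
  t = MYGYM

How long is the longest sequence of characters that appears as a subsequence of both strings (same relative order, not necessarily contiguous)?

One common subsequence of length 3: M [2,1]; then Y [5,2]; then G [6,3]. dp[6][5] = 3 confirms this is the maximum.

3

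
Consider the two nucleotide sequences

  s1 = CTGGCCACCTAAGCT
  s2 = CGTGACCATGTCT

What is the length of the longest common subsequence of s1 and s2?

One common subsequence of length 10: C [1,1], T [2,3], G [3,4], C [5,6], C [6,7], A [7,8], T [10,9], G [13,10], C [14,12], T [15,13]. dp[15][13] = 10 confirms this is the maximum.

10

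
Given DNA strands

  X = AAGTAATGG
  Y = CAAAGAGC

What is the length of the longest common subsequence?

5

Match A [1,3]; then A [2,4]; then G [3,5]; then A [6,6]; then G [8,7] — 5 bases in the same relative order in both, and the DP table's final entry dp[9][8] is also 5, so no common subsequence is longer.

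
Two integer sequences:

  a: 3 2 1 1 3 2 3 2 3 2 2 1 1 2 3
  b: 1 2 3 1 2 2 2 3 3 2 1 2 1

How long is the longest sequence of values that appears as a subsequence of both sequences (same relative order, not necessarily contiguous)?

Match 3 (a #1, b #3); then 2 (a #2, b #6); then 2 (a #6, b #7); then 3 (a #7, b #8); then 3 (a #9, b #9); then 2 (a #10, b #10); then 2 (a #11, b #12); then 1 (a #13, b #13) — 8 values in the same relative order in both, and the DP table's final entry dp[15][13] is also 8, so no common subsequence is longer.

8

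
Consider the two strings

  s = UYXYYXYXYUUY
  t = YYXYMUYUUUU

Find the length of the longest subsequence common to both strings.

Let dp[i][j] be the LCS length of the first i characters of s and the first j characters of t. dp[i][j] = dp[i-1][j-1]+1 when the i-th and j-th characters match, else max(dp[i-1][j], dp[i][j-1]).
    ·  Y  Y  X  Y  M  U  Y  U  U  U  U
 ·  0  0  0  0  0  0  0  0  0  0  0  0
 U  0  0  0  0  0  0  1  1  1  1  1  1
 Y  0  1  1  1  1  1  1  2  2  2  2  2
 X  0  1  1  2  2  2  2  2  2  2  2  2
 Y  0  1  2  2  3  3  3  3  3  3  3  3
 Y  0  1  2  2  3  3  3  4  4  4  4  4
 X  0  1  2  3  3  3  3  4  4  4  4  4
 Y  0  1  2  3  4  4  4  4  4  4  4  4
 X  0  1  2  3  4  4  4  4  4  4  4  4
 Y  0  1  2  3  4  4  4  5  5  5  5  5
 U  0  1  2  3  4  4  5  5  6  6  6  6
 U  0  1  2  3  4  4  5  5  6  7  7  7
 Y  0  1  2  3  4  4  5  6  6  7  7  7
dp[12][11] = 7. One LCS (by backtracking along matches): YYXYYUU.

7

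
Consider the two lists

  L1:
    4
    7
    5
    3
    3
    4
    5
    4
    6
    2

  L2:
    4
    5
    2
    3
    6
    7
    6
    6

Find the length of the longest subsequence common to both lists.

4

Match 4 at L1[1]=L2[1], then 5 at L1[3]=L2[2], then 3 at L1[4]=L2[4], then 6 at L1[9]=L2[8] — 4 values in the same relative order in both, and the DP table's final entry dp[10][8] is also 4, so no common subsequence is longer.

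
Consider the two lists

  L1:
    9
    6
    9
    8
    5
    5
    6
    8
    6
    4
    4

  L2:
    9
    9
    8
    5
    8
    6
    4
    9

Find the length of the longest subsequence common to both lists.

7

One common subsequence of length 7: 9 [1,1], 9 [3,2], 8 [4,3], 5 [6,4], 8 [8,5], 6 [9,6], 4 [10,7]. dp[11][8] = 7 confirms this is the maximum.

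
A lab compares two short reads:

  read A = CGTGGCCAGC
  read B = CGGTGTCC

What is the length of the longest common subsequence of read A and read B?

6

Match C at read A[1]=read B[1], then G at read A[2]=read B[3], then T at read A[3]=read B[4], then G at read A[4]=read B[5], then C at read A[7]=read B[7], then C at read A[10]=read B[8] — 6 bases in the same relative order in both, and the DP table's final entry dp[10][8] is also 6, so no common subsequence is longer.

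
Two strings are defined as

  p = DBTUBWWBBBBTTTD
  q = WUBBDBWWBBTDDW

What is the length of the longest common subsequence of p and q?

Taking D [1,5] → B [5,6] → W [6,7] → W [7,8] → B [10,9] → B [11,10] → T [12,11] → D [15,13] gives a common subsequence of length 8. The LCS DP gives dp[15][14] = 8, so this is optimal.

8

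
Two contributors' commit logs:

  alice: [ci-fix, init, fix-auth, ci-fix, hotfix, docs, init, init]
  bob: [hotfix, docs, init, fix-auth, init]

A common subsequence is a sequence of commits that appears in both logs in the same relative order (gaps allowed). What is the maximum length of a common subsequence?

One common subsequence of length 4: hotfix at alice[5]=bob[1] → docs at alice[6]=bob[2] → init at alice[7]=bob[3] → init at alice[8]=bob[5]. Since dp[8][5] = 4, nothing longer is possible.

4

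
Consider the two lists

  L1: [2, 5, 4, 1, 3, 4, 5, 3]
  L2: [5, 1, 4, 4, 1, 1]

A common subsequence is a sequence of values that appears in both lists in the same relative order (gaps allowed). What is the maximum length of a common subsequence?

3

One common subsequence of length 3: 5 (L1 #2, L2 #1), then 4 (L1 #3, L2 #4), then 1 (L1 #4, L2 #6). Since dp[8][6] = 3, nothing longer is possible.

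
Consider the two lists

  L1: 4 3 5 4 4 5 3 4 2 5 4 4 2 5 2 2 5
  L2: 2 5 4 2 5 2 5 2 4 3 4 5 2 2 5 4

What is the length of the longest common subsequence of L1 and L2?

11

Pick 5 at L1[3]=L2[2], 4 at L1[4]=L2[3], 5 at L1[6]=L2[5], 2 at L1[9]=L2[6], 5 at L1[10]=L2[7], 4 at L1[11]=L2[9], 4 at L1[12]=L2[11], 5 at L1[14]=L2[12], 2 at L1[15]=L2[13], 2 at L1[16]=L2[14], 5 at L1[17]=L2[15]; all 11 values appear in both, in order. dp[17][16] = 11 confirms this is the maximum.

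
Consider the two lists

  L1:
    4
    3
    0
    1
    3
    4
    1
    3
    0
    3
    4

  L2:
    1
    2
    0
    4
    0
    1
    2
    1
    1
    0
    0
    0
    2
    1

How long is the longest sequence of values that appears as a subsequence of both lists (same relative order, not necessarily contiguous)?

Pick 4 at L1[1]=L2[4], 0 at L1[3]=L2[5], 1 at L1[4]=L2[8], 1 at L1[7]=L2[9], 0 at L1[9]=L2[12]; all 5 values appear in both, in order. dp[11][14] = 5 confirms this is the maximum.

5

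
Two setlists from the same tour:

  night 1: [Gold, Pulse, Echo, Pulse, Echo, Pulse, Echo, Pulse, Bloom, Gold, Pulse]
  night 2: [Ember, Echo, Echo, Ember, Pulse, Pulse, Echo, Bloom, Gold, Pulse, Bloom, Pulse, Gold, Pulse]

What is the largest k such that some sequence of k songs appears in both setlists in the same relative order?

Match Echo at night 1[3]=night 2[3], Pulse at night 1[4]=night 2[5], Pulse at night 1[6]=night 2[6], Echo at night 1[7]=night 2[7], Pulse at night 1[8]=night 2[10], Bloom at night 1[9]=night 2[11], Gold at night 1[10]=night 2[13], Pulse at night 1[11]=night 2[14] — 8 songs in the same relative order in both. The LCS DP gives dp[11][14] = 8, so this is optimal.

8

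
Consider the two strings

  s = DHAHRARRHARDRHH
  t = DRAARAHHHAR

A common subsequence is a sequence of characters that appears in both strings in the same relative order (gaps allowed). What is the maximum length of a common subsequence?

One common subsequence of length 7: D at s[1]=t[1], then A at s[3]=t[4], then R at s[5]=t[5], then A at s[6]=t[6], then H at s[9]=t[9], then A at s[10]=t[10], then R at s[13]=t[11], and the DP table's final entry dp[15][11] is also 7, so no common subsequence is longer.

7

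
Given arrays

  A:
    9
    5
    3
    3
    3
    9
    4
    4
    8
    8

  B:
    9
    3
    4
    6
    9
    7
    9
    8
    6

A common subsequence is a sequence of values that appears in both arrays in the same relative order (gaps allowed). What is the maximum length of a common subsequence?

Let dp[i][j] be the LCS length of the first i values of A and the first j values of B. dp[i][j] = dp[i-1][j-1]+1 when the i-th and j-th values match, else max(dp[i-1][j], dp[i][j-1]).
    ·  9  3  4  6  9  7  9  8  6
 ·  0  0  0  0  0  0  0  0  0  0
 9  0  1  1  1  1  1  1  1  1  1
 5  0  1  1  1  1  1  1  1  1  1
 3  0  1  2  2  2  2  2  2  2  2
 3  0  1  2  2  2  2  2  2  2  2
 3  0  1  2  2  2  2  2  2  2  2
 9  0  1  2  2  2  3  3  3  3  3
 4  0  1  2  3  3  3  3  3  3  3
 4  0  1  2  3  3  3  3  3  3  3
 8  0  1  2  3  3  3  3  3  4  4
 8  0  1  2  3  3  3  3  3  4  4
dp[10][9] = 4. One LCS (by backtracking along matches): 9, 3, 9, 8.

4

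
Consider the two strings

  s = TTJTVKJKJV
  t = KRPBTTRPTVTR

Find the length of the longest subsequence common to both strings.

4

Pick T (s #1, t #5), T (s #2, t #6), T (s #4, t #9), V (s #5, t #10); all 4 characters appear in both, in order, and the DP table's final entry dp[10][12] is also 4, so no common subsequence is longer.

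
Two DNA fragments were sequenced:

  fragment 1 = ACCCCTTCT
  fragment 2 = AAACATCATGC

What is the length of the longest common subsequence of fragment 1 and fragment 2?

One common subsequence of length 5: A at fragment 1[1]=fragment 2[3] → C at fragment 1[2]=fragment 2[4] → C at fragment 1[3]=fragment 2[7] → T at fragment 1[6]=fragment 2[9] → C at fragment 1[8]=fragment 2[11]. Since dp[9][11] = 5, nothing longer is possible.

5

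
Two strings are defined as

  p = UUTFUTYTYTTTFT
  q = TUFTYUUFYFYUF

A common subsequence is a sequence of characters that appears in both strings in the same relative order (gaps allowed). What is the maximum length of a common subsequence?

6

One common subsequence of length 6: U [1,6], U [2,7], F [4,8], Y [7,9], Y [9,11], F [13,13]. dp[14][13] = 6 confirms this is the maximum.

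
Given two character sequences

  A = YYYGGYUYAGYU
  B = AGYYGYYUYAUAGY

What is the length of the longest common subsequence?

Taking Y (A #1, B #3) → Y (A #2, B #4) → Y (A #3, B #6) → Y (A #6, B #7) → U (A #7, B #8) → Y (A #8, B #9) → A (A #9, B #12) → G (A #10, B #13) → Y (A #11, B #14) gives a common subsequence of length 9. The LCS DP gives dp[12][14] = 9, so this is optimal.

9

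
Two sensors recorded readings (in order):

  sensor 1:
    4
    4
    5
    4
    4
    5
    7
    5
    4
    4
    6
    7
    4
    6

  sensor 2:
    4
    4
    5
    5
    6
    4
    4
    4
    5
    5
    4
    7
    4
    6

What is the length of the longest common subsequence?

11

Pick 4 at sensor 1[1]=sensor 2[1]; then 4 at sensor 1[2]=sensor 2[2]; then 5 at sensor 1[3]=sensor 2[4]; then 4 at sensor 1[4]=sensor 2[7]; then 4 at sensor 1[5]=sensor 2[8]; then 5 at sensor 1[6]=sensor 2[9]; then 5 at sensor 1[8]=sensor 2[10]; then 4 at sensor 1[10]=sensor 2[11]; then 7 at sensor 1[12]=sensor 2[12]; then 4 at sensor 1[13]=sensor 2[13]; then 6 at sensor 1[14]=sensor 2[14]; all 11 values appear in both, in order. dp[14][14] = 11 confirms this is the maximum.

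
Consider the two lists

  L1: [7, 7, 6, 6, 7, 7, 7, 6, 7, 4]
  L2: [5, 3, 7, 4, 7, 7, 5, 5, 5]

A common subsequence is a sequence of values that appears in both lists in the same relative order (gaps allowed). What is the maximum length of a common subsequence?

Pick 7 (L1 #1, L2 #3), 7 (L1 #2, L2 #5), 7 (L1 #5, L2 #6); all 3 values appear in both, in order. The LCS DP gives dp[10][9] = 3, so this is optimal.

3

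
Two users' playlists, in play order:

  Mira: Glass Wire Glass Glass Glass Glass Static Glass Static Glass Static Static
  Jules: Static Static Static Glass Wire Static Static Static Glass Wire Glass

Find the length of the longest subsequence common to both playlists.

One common subsequence of length 5: Glass (Mira #1, Jules #4), Wire (Mira #2, Jules #5), Static (Mira #7, Jules #8), Glass (Mira #8, Jules #9), Glass (Mira #10, Jules #11). Since dp[12][11] = 5, nothing longer is possible.

5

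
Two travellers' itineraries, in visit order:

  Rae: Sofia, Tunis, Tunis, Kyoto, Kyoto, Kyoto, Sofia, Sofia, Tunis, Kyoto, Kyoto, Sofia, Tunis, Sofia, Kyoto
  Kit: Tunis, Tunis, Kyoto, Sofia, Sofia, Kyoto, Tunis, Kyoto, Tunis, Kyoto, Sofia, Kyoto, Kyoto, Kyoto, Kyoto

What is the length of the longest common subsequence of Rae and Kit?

Match Tunis at Rae[2]=Kit[1], Tunis at Rae[3]=Kit[2], Kyoto at Rae[6]=Kit[3], Sofia at Rae[7]=Kit[4], Sofia at Rae[8]=Kit[5], Tunis at Rae[9]=Kit[7], Kyoto at Rae[10]=Kit[8], Kyoto at Rae[11]=Kit[10], Sofia at Rae[12]=Kit[11], Kyoto at Rae[15]=Kit[15] — 10 stops in the same relative order in both. The LCS DP gives dp[15][15] = 10, so this is optimal.

10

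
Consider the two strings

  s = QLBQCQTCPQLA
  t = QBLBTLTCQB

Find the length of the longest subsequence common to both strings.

6

One common subsequence of length 6: Q [1,1], L [2,3], B [3,4], T [7,7], C [8,8], Q [10,9]. dp[12][10] = 6 confirms this is the maximum.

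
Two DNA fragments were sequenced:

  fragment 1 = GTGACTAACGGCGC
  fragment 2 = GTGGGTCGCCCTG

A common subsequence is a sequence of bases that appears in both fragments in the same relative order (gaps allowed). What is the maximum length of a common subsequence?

8

One common subsequence of length 8: G at fragment 1[1]=fragment 2[1] → T at fragment 1[2]=fragment 2[2] → G at fragment 1[3]=fragment 2[5] → T at fragment 1[6]=fragment 2[6] → C at fragment 1[9]=fragment 2[7] → G at fragment 1[10]=fragment 2[8] → C at fragment 1[12]=fragment 2[11] → G at fragment 1[13]=fragment 2[13]. Since dp[14][13] = 8, nothing longer is possible.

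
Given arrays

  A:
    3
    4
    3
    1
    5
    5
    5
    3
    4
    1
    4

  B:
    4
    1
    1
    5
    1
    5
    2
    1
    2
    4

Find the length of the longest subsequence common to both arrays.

6

Match 4 (A #2, B #1); then 1 (A #4, B #3); then 5 (A #5, B #4); then 5 (A #6, B #6); then 1 (A #10, B #8); then 4 (A #11, B #10) — 6 values in the same relative order in both. Since dp[11][10] = 6, nothing longer is possible.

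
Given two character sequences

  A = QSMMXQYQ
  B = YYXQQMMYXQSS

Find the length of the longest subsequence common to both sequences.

5

Pick Q [1,5], then M [3,6], then M [4,7], then X [5,9], then Q [6,10]; all 5 characters appear in both, in order. dp[8][12] = 5 confirms this is the maximum.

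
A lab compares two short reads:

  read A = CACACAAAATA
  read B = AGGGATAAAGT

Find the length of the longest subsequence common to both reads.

Let dp[i][j] be the LCS length of the first i bases of read A and the first j bases of read B. dp[i][j] = dp[i-1][j-1]+1 when the i-th and j-th bases match, else max(dp[i-1][j], dp[i][j-1]).
    ·  A  G  G  G  A  T  A  A  A  G  T
 ·  0  0  0  0  0  0  0  0  0  0  0  0
 C  0  0  0  0  0  0  0  0  0  0  0  0
 A  0  1  1  1  1  1  1  1  1  1  1  1
 C  0  1  1  1  1  1  1  1  1  1  1  1
 A  0  1  1  1  1  2  2  2  2  2  2  2
 C  0  1  1  1  1  2  2  2  2  2  2  2
 A  0  1  1  1  1  2  2  3  3  3  3  3
 A  0  1  1  1  1  2  2  3  4  4  4  4
 A  0  1  1  1  1  2  2  3  4  5  5  5
 A  0  1  1  1  1  2  2  3  4  5  5  5
 T  0  1  1  1  1  2  3  3  4  5  5  6
 A  0  1  1  1  1  2  3  4  4  5  5  6
dp[11][11] = 6. One LCS (by backtracking along matches): AAAAAT.

6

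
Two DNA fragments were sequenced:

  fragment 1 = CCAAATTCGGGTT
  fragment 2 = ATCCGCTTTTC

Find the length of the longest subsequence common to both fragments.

Let dp[i][j] be the LCS length of the first i bases of fragment 1 and the first j bases of fragment 2. dp[i][j] = dp[i-1][j-1]+1 when the i-th and j-th bases match, else max(dp[i-1][j], dp[i][j-1]).
    ·  A  T  C  C  G  C  T  T  T  T  C
 ·  0  0  0  0  0  0  0  0  0  0  0  0
 C  0  0  0  1  1  1  1  1  1  1  1  1
 C  0  0  0  1  2  2  2  2  2  2  2  2
 A  0  1  1  1  2  2  2  2  2  2  2  2
 A  0  1  1  1  2  2  2  2  2  2  2  2
 A  0  1  1  1  2  2  2  2  2  2  2  2
 T  0  1  2  2  2  2  2  3  3  3  3  3
 T  0  1  2  2  2  2  2  3  4  4  4  4
 C  0  1  2  3  3  3  3  3  4  4  4  5
 G  0  1  2  3  3  4  4  4  4  4  4  5
 G  0  1  2  3  3  4  4  4  4  4  4  5
 G  0  1  2  3  3  4  4  4  4  4  4  5
 T  0  1  2  3  3  4  4  5  5  5  5  5
 T  0  1  2  3  3  4  4  5  6  6  6  6
dp[13][11] = 6. One LCS (by backtracking along matches): CCTTTT.

6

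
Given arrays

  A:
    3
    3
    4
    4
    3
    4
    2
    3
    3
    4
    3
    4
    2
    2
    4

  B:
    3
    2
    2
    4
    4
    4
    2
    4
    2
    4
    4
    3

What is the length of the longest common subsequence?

8

Taking 3 (A #1, B #1), 4 (A #3, B #4), 4 (A #4, B #5), 4 (A #6, B #6), 2 (A #7, B #7), 4 (A #10, B #8), 4 (A #12, B #10), 4 (A #15, B #11) gives a common subsequence of length 8. The LCS DP gives dp[15][12] = 8, so this is optimal.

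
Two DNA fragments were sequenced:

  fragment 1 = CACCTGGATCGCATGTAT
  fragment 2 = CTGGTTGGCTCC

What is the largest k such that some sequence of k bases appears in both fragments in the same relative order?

8

One common subsequence of length 8: C (fragment 1 #4, fragment 2 #1); then T (fragment 1 #5, fragment 2 #2); then G (fragment 1 #6, fragment 2 #3); then G (fragment 1 #7, fragment 2 #4); then T (fragment 1 #9, fragment 2 #6); then G (fragment 1 #11, fragment 2 #8); then C (fragment 1 #12, fragment 2 #9); then T (fragment 1 #14, fragment 2 #10), and the DP table's final entry dp[18][12] is also 8, so no common subsequence is longer.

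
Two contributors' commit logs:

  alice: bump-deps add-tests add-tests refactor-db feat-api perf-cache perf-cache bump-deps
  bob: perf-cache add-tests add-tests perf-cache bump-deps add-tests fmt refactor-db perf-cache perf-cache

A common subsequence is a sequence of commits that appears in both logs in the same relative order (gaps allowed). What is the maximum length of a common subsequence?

5

Match bump-deps [1,5]; then add-tests [2,6]; then refactor-db [4,8]; then perf-cache [6,9]; then perf-cache [7,10] — 5 commits in the same relative order in both. The LCS DP gives dp[8][10] = 5, so this is optimal.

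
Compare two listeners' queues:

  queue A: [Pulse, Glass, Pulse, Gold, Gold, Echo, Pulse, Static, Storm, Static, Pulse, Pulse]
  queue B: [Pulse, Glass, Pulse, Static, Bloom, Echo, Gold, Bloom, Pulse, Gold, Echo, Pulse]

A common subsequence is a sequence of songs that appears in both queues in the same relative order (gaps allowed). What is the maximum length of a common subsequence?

One common subsequence of length 7: Pulse (queue A #1, queue B #1); then Glass (queue A #2, queue B #2); then Pulse (queue A #3, queue B #3); then Gold (queue A #4, queue B #7); then Gold (queue A #5, queue B #10); then Echo (queue A #6, queue B #11); then Pulse (queue A #12, queue B #12). dp[12][12] = 7 confirms this is the maximum.

7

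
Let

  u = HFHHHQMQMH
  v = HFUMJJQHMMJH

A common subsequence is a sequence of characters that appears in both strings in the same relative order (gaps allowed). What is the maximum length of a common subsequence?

Taking H [1,1], F [2,2], H [5,8], M [7,9], M [9,10], H [10,12] gives a common subsequence of length 6. The LCS DP gives dp[10][12] = 6, so this is optimal.

6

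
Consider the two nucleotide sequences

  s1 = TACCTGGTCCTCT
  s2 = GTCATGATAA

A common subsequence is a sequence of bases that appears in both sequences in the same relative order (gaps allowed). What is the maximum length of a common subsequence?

5

Let dp[i][j] be the LCS length of the first i bases of s1 and the first j bases of s2. dp[i][j] = dp[i-1][j-1]+1 when the i-th and j-th bases match, else max(dp[i-1][j], dp[i][j-1]).
    ·  G  T  C  A  T  G  A  T  A  A
 ·  0  0  0  0  0  0  0  0  0  0  0
 T  0  0  1  1  1  1  1  1  1  1  1
 A  0  0  1  1  2  2  2  2  2  2  2
 C  0  0  1  2  2  2  2  2  2  2  2
 C  0  0  1  2  2  2  2  2  2  2  2
 T  0  0  1  2  2  3  3  3  3  3  3
 G  0  1  1  2  2  3  4  4  4  4  4
 G  0  1  1  2  2  3  4  4  4  4  4
 T  0  1  2  2  2  3  4  4  5  5  5
 C  0  1  2  3  3  3  4  4  5  5  5
 C  0  1  2  3  3  3  4  4  5  5  5
 T  0  1  2  3  3  4  4  4  5  5  5
 C  0  1  2  3  3  4  4  4  5  5  5
 T  0  1  2  3  3  4  4  4  5  5  5
dp[13][10] = 5. One LCS (by backtracking along matches): TATGT.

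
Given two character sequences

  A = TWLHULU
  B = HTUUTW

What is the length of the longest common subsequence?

Taking T (A #1, B #2) → U (A #5, B #3) → U (A #7, B #4) gives a common subsequence of length 3. Since dp[7][6] = 3, nothing longer is possible.

3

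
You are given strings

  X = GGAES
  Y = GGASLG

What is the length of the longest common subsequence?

Let dp[i][j] be the LCS length of the first i characters of X and the first j characters of Y. dp[i][j] = dp[i-1][j-1]+1 when the i-th and j-th characters match, else max(dp[i-1][j], dp[i][j-1]).
    ·  G  G  A  S  L  G
 ·  0  0  0  0  0  0  0
 G  0  1  1  1  1  1  1
 G  0  1  2  2  2  2  2
 A  0  1  2  3  3  3  3
 E  0  1  2  3  3  3  3
 S  0  1  2  3  4  4  4
dp[5][6] = 4. One LCS (by backtracking along matches): GGAS.

4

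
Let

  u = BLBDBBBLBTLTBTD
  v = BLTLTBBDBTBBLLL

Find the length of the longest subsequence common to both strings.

Pick B at u[1]=v[1], L at u[2]=v[4], B at u[3]=v[7], D at u[4]=v[8], B at u[5]=v[9], B at u[6]=v[11], B at u[7]=v[12], L at u[8]=v[14], L at u[11]=v[15]; all 9 characters appear in both, in order. Since dp[15][15] = 9, nothing longer is possible.

9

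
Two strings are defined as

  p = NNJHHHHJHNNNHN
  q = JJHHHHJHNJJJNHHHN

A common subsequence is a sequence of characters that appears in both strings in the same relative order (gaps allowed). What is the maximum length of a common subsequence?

Match J [3,2], H [4,3], H [5,4], H [6,5], H [7,6], J [8,7], H [9,8], N [10,9], N [11,13], H [13,16], N [14,17] — 11 characters in the same relative order in both, and the DP table's final entry dp[14][17] is also 11, so no common subsequence is longer.

11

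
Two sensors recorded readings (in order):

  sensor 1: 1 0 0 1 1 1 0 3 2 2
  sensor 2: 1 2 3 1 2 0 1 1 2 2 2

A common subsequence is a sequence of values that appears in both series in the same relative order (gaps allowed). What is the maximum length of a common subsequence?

Let dp[i][j] be the LCS length of the first i values of sensor 1 and the first j values of sensor 2. dp[i][j] = dp[i-1][j-1]+1 when the i-th and j-th values match, else max(dp[i-1][j], dp[i][j-1]).
    ·  1  2  3  1  2  0  1  1  2  2  2
 ·  0  0  0  0  0  0  0  0  0  0  0  0
 1  0  1  1  1  1  1  1  1  1  1  1  1
 0  0  1  1  1  1  1  2  2  2  2  2  2
 0  0  1  1  1  1  1  2  2  2  2  2  2
 1  0  1  1  1  2  2  2  3  3  3  3  3
 1  0  1  1  1  2  2  2  3  4  4  4  4
 1  0  1  1  1  2  2  2  3  4  4  4  4
 0  0  1  1  1  2  2  3  3  4  4  4  4
 3  0  1  1  2  2  2  3  3  4  4  4  4
 2  0  1  2  2  2  3  3  3  4  5  5  5
 2  0  1  2  2  2  3  3  3  4  5  6  6
dp[10][11] = 6. One LCS (by backtracking along matches): 1, 0, 1, 1, 2, 2.

6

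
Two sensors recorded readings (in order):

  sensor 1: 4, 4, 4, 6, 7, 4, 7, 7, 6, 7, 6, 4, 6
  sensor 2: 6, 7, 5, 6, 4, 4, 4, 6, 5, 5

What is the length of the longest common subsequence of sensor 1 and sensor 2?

Let dp[i][j] be the LCS length of the first i values of sensor 1 and the first j values of sensor 2. dp[i][j] = dp[i-1][j-1]+1 when the i-th and j-th values match, else max(dp[i-1][j], dp[i][j-1]).
    ·  6  7  5  6  4  4  4  6  5  5
 ·  0  0  0  0  0  0  0  0  0  0  0
 4  0  0  0  0  0  1  1  1  1  1  1
 4  0  0  0  0  0  1  2  2  2  2  2
 4  0  0  0  0  0  1  2  3  3  3  3
 6  0  1  1  1  1  1  2  3  4  4  4
 7  0  1  2  2  2  2  2  3  4  4  4
 4  0  1  2  2  2  3  3  3  4  4  4
 7  0  1  2  2  2  3  3  3  4  4  4
 7  0  1  2  2  2  3  3  3  4  4  4
 6  0  1  2  2  3  3  3  3  4  4  4
 7  0  1  2  2  3  3  3  3  4  4  4
 6  0  1  2  2  3  3  3  3  4  4  4
 4  0  1  2  2  3  4  4  4  4  4  4
 6  0  1  2  2  3  4  4  4  5  5  5
dp[13][10] = 5. One LCS (by backtracking along matches): 6, 7, 4, 4, 6.

5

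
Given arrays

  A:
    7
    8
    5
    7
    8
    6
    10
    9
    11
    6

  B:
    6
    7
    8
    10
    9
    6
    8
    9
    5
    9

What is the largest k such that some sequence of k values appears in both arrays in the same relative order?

5

Let dp[i][j] be the LCS length of the first i values of A and the first j values of B. dp[i][j] = dp[i-1][j-1]+1 when the i-th and j-th values match, else max(dp[i-1][j], dp[i][j-1]).
    ·  6  7  8 10  9  6  8  9  5  9
 ·  0  0  0  0  0  0  0  0  0  0  0
 7  0  0  1  1  1  1  1  1  1  1  1
 8  0  0  1  2  2  2  2  2  2  2  2
 5  0  0  1  2  2  2  2  2  2  3  3
 7  0  0  1  2  2  2  2  2  2  3  3
 8  0  0  1  2  2  2  2  3  3  3  3
 6  0  1  1  2  2  2  3  3  3  3  3
10  0  1  1  2  3  3  3  3  3  3  3
 9  0  1  1  2  3  4  4  4  4  4  4
11  0  1  1  2  3  4  4  4  4  4  4
 6  0  1  1  2  3  4  5  5  5  5  5
dp[10][10] = 5. One LCS (by backtracking along matches): 7, 8, 10, 9, 6.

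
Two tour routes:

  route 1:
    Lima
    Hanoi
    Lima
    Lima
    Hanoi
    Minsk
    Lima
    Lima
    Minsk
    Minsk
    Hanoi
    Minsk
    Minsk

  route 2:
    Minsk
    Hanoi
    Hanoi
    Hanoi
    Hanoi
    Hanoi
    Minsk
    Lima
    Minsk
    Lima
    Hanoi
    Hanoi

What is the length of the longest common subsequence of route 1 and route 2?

Taking Hanoi at route 1[2]=route 2[5] → Hanoi at route 1[5]=route 2[6] → Minsk at route 1[6]=route 2[7] → Lima at route 1[7]=route 2[8] → Lima at route 1[8]=route 2[10] → Hanoi at route 1[11]=route 2[12] gives a common subsequence of length 6. Since dp[13][12] = 6, nothing longer is possible.

6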